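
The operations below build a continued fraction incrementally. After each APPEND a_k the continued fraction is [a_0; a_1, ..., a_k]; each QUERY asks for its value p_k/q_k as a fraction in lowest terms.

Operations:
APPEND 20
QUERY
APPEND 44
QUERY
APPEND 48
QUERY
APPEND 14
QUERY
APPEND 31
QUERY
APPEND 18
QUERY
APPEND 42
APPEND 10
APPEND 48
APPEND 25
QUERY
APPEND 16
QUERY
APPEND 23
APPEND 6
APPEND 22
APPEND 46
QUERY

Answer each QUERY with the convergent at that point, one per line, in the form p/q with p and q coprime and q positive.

APPEND 20: p_0 = 20·1 + 0 = 20, q_0 = 20·0 + 1 = 1 → 20/1
APPEND 44: p_1 = 44·20 + 1 = 881, q_1 = 44·1 + 0 = 44 → 881/44
APPEND 48: p_2 = 48·881 + 20 = 42308, q_2 = 48·44 + 1 = 2113 → 42308/2113
APPEND 14: p_3 = 14·42308 + 881 = 593193, q_3 = 14·2113 + 44 = 29626 → 593193/29626
APPEND 31: p_4 = 31·593193 + 42308 = 18431291, q_4 = 31·29626 + 2113 = 920519 → 18431291/920519
APPEND 18: p_5 = 18·18431291 + 593193 = 332356431, q_5 = 18·920519 + 29626 = 16598968 → 332356431/16598968
APPEND 42: p_6 = 42·332356431 + 18431291 = 13977401393, q_6 = 42·16598968 + 920519 = 698077175 → 13977401393/698077175
APPEND 10: p_7 = 10·13977401393 + 332356431 = 140106370361, q_7 = 10·698077175 + 16598968 = 6997370718 → 140106370361/6997370718
APPEND 48: p_8 = 48·140106370361 + 13977401393 = 6739083178721, q_8 = 48·6997370718 + 698077175 = 336571871639 → 6739083178721/336571871639
APPEND 25: p_9 = 25·6739083178721 + 140106370361 = 168617185838386, q_9 = 25·336571871639 + 6997370718 = 8421294161693 → 168617185838386/8421294161693
APPEND 16: p_10 = 16·168617185838386 + 6739083178721 = 2704614056592897, q_10 = 16·8421294161693 + 336571871639 = 135077278458727 → 2704614056592897/135077278458727
APPEND 23: p_11 = 23·2704614056592897 + 168617185838386 = 62374740487475017, q_11 = 23·135077278458727 + 8421294161693 = 3115198698712414 → 62374740487475017/3115198698712414
APPEND 6: p_12 = 6·62374740487475017 + 2704614056592897 = 376953056981442999, q_12 = 6·3115198698712414 + 135077278458727 = 18826269470733211 → 376953056981442999/18826269470733211
APPEND 22: p_13 = 22·376953056981442999 + 62374740487475017 = 8355341994079220995, q_13 = 22·18826269470733211 + 3115198698712414 = 417293127054843056 → 8355341994079220995/417293127054843056
APPEND 46: p_14 = 46·8355341994079220995 + 376953056981442999 = 384722684784625608769, q_14 = 46·417293127054843056 + 18826269470733211 = 19214310113993513787 → 384722684784625608769/19214310113993513787

20/1
881/44
42308/2113
593193/29626
18431291/920519
332356431/16598968
168617185838386/8421294161693
2704614056592897/135077278458727
384722684784625608769/19214310113993513787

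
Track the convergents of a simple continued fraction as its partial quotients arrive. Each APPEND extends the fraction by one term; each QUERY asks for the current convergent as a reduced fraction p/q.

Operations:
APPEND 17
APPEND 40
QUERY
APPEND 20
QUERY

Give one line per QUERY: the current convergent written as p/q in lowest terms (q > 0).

APPEND 17: p_0 = 17·1 + 0 = 17, q_0 = 17·0 + 1 = 1 → 17/1
APPEND 40: p_1 = 40·17 + 1 = 681, q_1 = 40·1 + 0 = 40 → 681/40
APPEND 20: p_2 = 20·681 + 17 = 13637, q_2 = 20·40 + 1 = 801 → 13637/801

681/40
13637/801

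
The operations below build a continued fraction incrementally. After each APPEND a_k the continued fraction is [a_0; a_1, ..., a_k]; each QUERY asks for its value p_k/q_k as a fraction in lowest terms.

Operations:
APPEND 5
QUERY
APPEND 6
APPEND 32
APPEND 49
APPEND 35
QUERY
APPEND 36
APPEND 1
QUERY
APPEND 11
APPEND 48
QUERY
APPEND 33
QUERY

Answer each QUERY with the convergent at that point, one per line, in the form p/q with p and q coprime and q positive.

5/1
1711937/331398
63390553/12271189
36494176105/7064568949
1205066786164/233277698187

APPEND 5: p_0 = 5·1 + 0 = 5, q_0 = 5·0 + 1 = 1 → 5/1
APPEND 6: p_1 = 6·5 + 1 = 31, q_1 = 6·1 + 0 = 6 → 31/6
APPEND 32: p_2 = 32·31 + 5 = 997, q_2 = 32·6 + 1 = 193 → 997/193
APPEND 49: p_3 = 49·997 + 31 = 48884, q_3 = 49·193 + 6 = 9463 → 48884/9463
APPEND 35: p_4 = 35·48884 + 997 = 1711937, q_4 = 35·9463 + 193 = 331398 → 1711937/331398
APPEND 36: p_5 = 36·1711937 + 48884 = 61678616, q_5 = 36·331398 + 9463 = 11939791 → 61678616/11939791
APPEND 1: p_6 = 1·61678616 + 1711937 = 63390553, q_6 = 1·11939791 + 331398 = 12271189 → 63390553/12271189
APPEND 11: p_7 = 11·63390553 + 61678616 = 758974699, q_7 = 11·12271189 + 11939791 = 146922870 → 758974699/146922870
APPEND 48: p_8 = 48·758974699 + 63390553 = 36494176105, q_8 = 48·146922870 + 12271189 = 7064568949 → 36494176105/7064568949
APPEND 33: p_9 = 33·36494176105 + 758974699 = 1205066786164, q_9 = 33·7064568949 + 146922870 = 233277698187 → 1205066786164/233277698187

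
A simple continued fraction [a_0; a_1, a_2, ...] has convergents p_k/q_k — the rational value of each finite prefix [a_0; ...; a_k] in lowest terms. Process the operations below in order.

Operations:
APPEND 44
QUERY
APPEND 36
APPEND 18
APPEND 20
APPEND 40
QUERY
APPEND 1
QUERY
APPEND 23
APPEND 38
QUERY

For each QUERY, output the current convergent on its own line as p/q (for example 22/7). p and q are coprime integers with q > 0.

44/1
22951174/521289
23524239/534305
21455853737/487325857

APPEND 44: p_0 = 44·1 + 0 = 44, q_0 = 44·0 + 1 = 1 → 44/1
APPEND 36: p_1 = 36·44 + 1 = 1585, q_1 = 36·1 + 0 = 36 → 1585/36
APPEND 18: p_2 = 18·1585 + 44 = 28574, q_2 = 18·36 + 1 = 649 → 28574/649
APPEND 20: p_3 = 20·28574 + 1585 = 573065, q_3 = 20·649 + 36 = 13016 → 573065/13016
APPEND 40: p_4 = 40·573065 + 28574 = 22951174, q_4 = 40·13016 + 649 = 521289 → 22951174/521289
APPEND 1: p_5 = 1·22951174 + 573065 = 23524239, q_5 = 1·521289 + 13016 = 534305 → 23524239/534305
APPEND 23: p_6 = 23·23524239 + 22951174 = 564008671, q_6 = 23·534305 + 521289 = 12810304 → 564008671/12810304
APPEND 38: p_7 = 38·564008671 + 23524239 = 21455853737, q_7 = 38·12810304 + 534305 = 487325857 → 21455853737/487325857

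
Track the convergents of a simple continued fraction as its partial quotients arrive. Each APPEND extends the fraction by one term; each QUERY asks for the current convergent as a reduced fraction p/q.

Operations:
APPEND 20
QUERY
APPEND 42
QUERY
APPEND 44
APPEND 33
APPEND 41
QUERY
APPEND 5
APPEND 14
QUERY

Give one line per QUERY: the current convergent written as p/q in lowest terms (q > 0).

20/1
841/42
50164977/2505268
3578830229/178728854

APPEND 20: p_0 = 20·1 + 0 = 20, q_0 = 20·0 + 1 = 1 → 20/1
APPEND 42: p_1 = 42·20 + 1 = 841, q_1 = 42·1 + 0 = 42 → 841/42
APPEND 44: p_2 = 44·841 + 20 = 37024, q_2 = 44·42 + 1 = 1849 → 37024/1849
APPEND 33: p_3 = 33·37024 + 841 = 1222633, q_3 = 33·1849 + 42 = 61059 → 1222633/61059
APPEND 41: p_4 = 41·1222633 + 37024 = 50164977, q_4 = 41·61059 + 1849 = 2505268 → 50164977/2505268
APPEND 5: p_5 = 5·50164977 + 1222633 = 252047518, q_5 = 5·2505268 + 61059 = 12587399 → 252047518/12587399
APPEND 14: p_6 = 14·252047518 + 50164977 = 3578830229, q_6 = 14·12587399 + 2505268 = 178728854 → 3578830229/178728854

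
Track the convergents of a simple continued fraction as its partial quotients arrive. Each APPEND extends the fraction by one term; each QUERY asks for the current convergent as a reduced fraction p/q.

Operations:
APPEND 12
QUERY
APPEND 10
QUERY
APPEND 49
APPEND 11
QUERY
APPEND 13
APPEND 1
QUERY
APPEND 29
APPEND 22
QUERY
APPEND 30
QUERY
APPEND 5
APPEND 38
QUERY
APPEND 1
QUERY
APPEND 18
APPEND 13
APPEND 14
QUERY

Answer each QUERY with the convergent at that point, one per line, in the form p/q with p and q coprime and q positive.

APPEND 12: p_0 = 12·1 + 0 = 12, q_0 = 12·0 + 1 = 1 → 12/1
APPEND 10: p_1 = 10·12 + 1 = 121, q_1 = 10·1 + 0 = 10 → 121/10
APPEND 49: p_2 = 49·121 + 12 = 5941, q_2 = 49·10 + 1 = 491 → 5941/491
APPEND 11: p_3 = 11·5941 + 121 = 65472, q_3 = 11·491 + 10 = 5411 → 65472/5411
APPEND 13: p_4 = 13·65472 + 5941 = 857077, q_4 = 13·5411 + 491 = 70834 → 857077/70834
APPEND 1: p_5 = 1·857077 + 65472 = 922549, q_5 = 1·70834 + 5411 = 76245 → 922549/76245
APPEND 29: p_6 = 29·922549 + 857077 = 27610998, q_6 = 29·76245 + 70834 = 2281939 → 27610998/2281939
APPEND 22: p_7 = 22·27610998 + 922549 = 608364505, q_7 = 22·2281939 + 76245 = 50278903 → 608364505/50278903
APPEND 30: p_8 = 30·608364505 + 27610998 = 18278546148, q_8 = 30·50278903 + 2281939 = 1510649029 → 18278546148/1510649029
APPEND 5: p_9 = 5·18278546148 + 608364505 = 92001095245, q_9 = 5·1510649029 + 50278903 = 7603524048 → 92001095245/7603524048
APPEND 38: p_10 = 38·92001095245 + 18278546148 = 3514320165458, q_10 = 38·7603524048 + 1510649029 = 290444562853 → 3514320165458/290444562853
APPEND 1: p_11 = 1·3514320165458 + 92001095245 = 3606321260703, q_11 = 1·290444562853 + 7603524048 = 298048086901 → 3606321260703/298048086901
APPEND 18: p_12 = 18·3606321260703 + 3514320165458 = 68428102858112, q_12 = 18·298048086901 + 290444562853 = 5655310127071 → 68428102858112/5655310127071
APPEND 13: p_13 = 13·68428102858112 + 3606321260703 = 893171658416159, q_13 = 13·5655310127071 + 298048086901 = 73817079738824 → 893171658416159/73817079738824
APPEND 14: p_14 = 14·893171658416159 + 68428102858112 = 12572831320684338, q_14 = 14·73817079738824 + 5655310127071 = 1039094426470607 → 12572831320684338/1039094426470607

12/1
121/10
65472/5411
922549/76245
608364505/50278903
18278546148/1510649029
3514320165458/290444562853
3606321260703/298048086901
12572831320684338/1039094426470607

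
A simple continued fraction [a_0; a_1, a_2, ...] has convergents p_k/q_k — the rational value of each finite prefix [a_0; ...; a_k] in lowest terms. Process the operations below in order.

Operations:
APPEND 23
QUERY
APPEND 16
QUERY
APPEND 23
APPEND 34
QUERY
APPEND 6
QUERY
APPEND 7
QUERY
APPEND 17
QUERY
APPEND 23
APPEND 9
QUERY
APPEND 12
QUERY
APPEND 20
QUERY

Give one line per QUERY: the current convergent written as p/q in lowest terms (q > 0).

APPEND 23: p_0 = 23·1 + 0 = 23, q_0 = 23·0 + 1 = 1 → 23/1
APPEND 16: p_1 = 16·23 + 1 = 369, q_1 = 16·1 + 0 = 16 → 369/16
APPEND 23: p_2 = 23·369 + 23 = 8510, q_2 = 23·16 + 1 = 369 → 8510/369
APPEND 34: p_3 = 34·8510 + 369 = 289709, q_3 = 34·369 + 16 = 12562 → 289709/12562
APPEND 6: p_4 = 6·289709 + 8510 = 1746764, q_4 = 6·12562 + 369 = 75741 → 1746764/75741
APPEND 7: p_5 = 7·1746764 + 289709 = 12517057, q_5 = 7·75741 + 12562 = 542749 → 12517057/542749
APPEND 17: p_6 = 17·12517057 + 1746764 = 214536733, q_6 = 17·542749 + 75741 = 9302474 → 214536733/9302474
APPEND 23: p_7 = 23·214536733 + 12517057 = 4946861916, q_7 = 23·9302474 + 542749 = 214499651 → 4946861916/214499651
APPEND 9: p_8 = 9·4946861916 + 214536733 = 44736293977, q_8 = 9·214499651 + 9302474 = 1939799333 → 44736293977/1939799333
APPEND 12: p_9 = 12·44736293977 + 4946861916 = 541782389640, q_9 = 12·1939799333 + 214499651 = 23492091647 → 541782389640/23492091647
APPEND 20: p_10 = 20·541782389640 + 44736293977 = 10880384086777, q_10 = 20·23492091647 + 1939799333 = 471781632273 → 10880384086777/471781632273

23/1
369/16
289709/12562
1746764/75741
12517057/542749
214536733/9302474
44736293977/1939799333
541782389640/23492091647
10880384086777/471781632273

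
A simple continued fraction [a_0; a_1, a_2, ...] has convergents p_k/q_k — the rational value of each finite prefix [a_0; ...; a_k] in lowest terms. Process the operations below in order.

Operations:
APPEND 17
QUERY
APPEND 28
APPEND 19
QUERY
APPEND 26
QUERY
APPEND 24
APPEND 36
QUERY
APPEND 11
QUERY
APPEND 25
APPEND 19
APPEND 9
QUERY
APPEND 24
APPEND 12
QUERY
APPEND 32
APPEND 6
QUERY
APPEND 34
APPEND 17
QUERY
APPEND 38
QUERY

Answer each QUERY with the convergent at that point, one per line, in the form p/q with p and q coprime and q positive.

17/1
9080/533
236557/13886
204948685/12030578
2260121983/132670155
9774116798567/573744957311
2837676299852939/166572847560023
549085476963144413/32231559130385795
319468193263539940970/18752923530961381659
12158551291531375215481/713712311351346091034

APPEND 17: p_0 = 17·1 + 0 = 17, q_0 = 17·0 + 1 = 1 → 17/1
APPEND 28: p_1 = 28·17 + 1 = 477, q_1 = 28·1 + 0 = 28 → 477/28
APPEND 19: p_2 = 19·477 + 17 = 9080, q_2 = 19·28 + 1 = 533 → 9080/533
APPEND 26: p_3 = 26·9080 + 477 = 236557, q_3 = 26·533 + 28 = 13886 → 236557/13886
APPEND 24: p_4 = 24·236557 + 9080 = 5686448, q_4 = 24·13886 + 533 = 333797 → 5686448/333797
APPEND 36: p_5 = 36·5686448 + 236557 = 204948685, q_5 = 36·333797 + 13886 = 12030578 → 204948685/12030578
APPEND 11: p_6 = 11·204948685 + 5686448 = 2260121983, q_6 = 11·12030578 + 333797 = 132670155 → 2260121983/132670155
APPEND 25: p_7 = 25·2260121983 + 204948685 = 56707998260, q_7 = 25·132670155 + 12030578 = 3328784453 → 56707998260/3328784453
APPEND 19: p_8 = 19·56707998260 + 2260121983 = 1079712088923, q_8 = 19·3328784453 + 132670155 = 63379574762 → 1079712088923/63379574762
APPEND 9: p_9 = 9·1079712088923 + 56707998260 = 9774116798567, q_9 = 9·63379574762 + 3328784453 = 573744957311 → 9774116798567/573744957311
APPEND 24: p_10 = 24·9774116798567 + 1079712088923 = 235658515254531, q_10 = 24·573744957311 + 63379574762 = 13833258550226 → 235658515254531/13833258550226
APPEND 12: p_11 = 12·235658515254531 + 9774116798567 = 2837676299852939, q_11 = 12·13833258550226 + 573744957311 = 166572847560023 → 2837676299852939/166572847560023
APPEND 32: p_12 = 32·2837676299852939 + 235658515254531 = 91041300110548579, q_12 = 32·166572847560023 + 13833258550226 = 5344164380470962 → 91041300110548579/5344164380470962
APPEND 6: p_13 = 6·91041300110548579 + 2837676299852939 = 549085476963144413, q_13 = 6·5344164380470962 + 166572847560023 = 32231559130385795 → 549085476963144413/32231559130385795
APPEND 34: p_14 = 34·549085476963144413 + 91041300110548579 = 18759947516857458621, q_14 = 34·32231559130385795 + 5344164380470962 = 1101217174813587992 → 18759947516857458621/1101217174813587992
APPEND 17: p_15 = 17·18759947516857458621 + 549085476963144413 = 319468193263539940970, q_15 = 17·1101217174813587992 + 32231559130385795 = 18752923530961381659 → 319468193263539940970/18752923530961381659
APPEND 38: p_16 = 38·319468193263539940970 + 18759947516857458621 = 12158551291531375215481, q_16 = 38·18752923530961381659 + 1101217174813587992 = 713712311351346091034 → 12158551291531375215481/713712311351346091034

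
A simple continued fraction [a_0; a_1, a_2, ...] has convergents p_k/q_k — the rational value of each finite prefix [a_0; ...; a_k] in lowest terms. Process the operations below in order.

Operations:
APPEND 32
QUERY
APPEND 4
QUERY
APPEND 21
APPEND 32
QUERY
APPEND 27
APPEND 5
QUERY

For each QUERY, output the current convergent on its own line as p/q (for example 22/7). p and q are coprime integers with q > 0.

APPEND 32: p_0 = 32·1 + 0 = 32, q_0 = 32·0 + 1 = 1 → 32/1
APPEND 4: p_1 = 4·32 + 1 = 129, q_1 = 4·1 + 0 = 4 → 129/4
APPEND 21: p_2 = 21·129 + 32 = 2741, q_2 = 21·4 + 1 = 85 → 2741/85
APPEND 32: p_3 = 32·2741 + 129 = 87841, q_3 = 32·85 + 4 = 2724 → 87841/2724
APPEND 27: p_4 = 27·87841 + 2741 = 2374448, q_4 = 27·2724 + 85 = 73633 → 2374448/73633
APPEND 5: p_5 = 5·2374448 + 87841 = 11960081, q_5 = 5·73633 + 2724 = 370889 → 11960081/370889

32/1
129/4
87841/2724
11960081/370889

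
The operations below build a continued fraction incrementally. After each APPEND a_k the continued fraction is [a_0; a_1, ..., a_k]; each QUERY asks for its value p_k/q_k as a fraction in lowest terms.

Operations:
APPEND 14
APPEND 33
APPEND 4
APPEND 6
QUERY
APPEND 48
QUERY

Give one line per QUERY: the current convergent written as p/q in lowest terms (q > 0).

APPEND 14: p_0 = 14·1 + 0 = 14, q_0 = 14·0 + 1 = 1 → 14/1
APPEND 33: p_1 = 33·14 + 1 = 463, q_1 = 33·1 + 0 = 33 → 463/33
APPEND 4: p_2 = 4·463 + 14 = 1866, q_2 = 4·33 + 1 = 133 → 1866/133
APPEND 6: p_3 = 6·1866 + 463 = 11659, q_3 = 6·133 + 33 = 831 → 11659/831
APPEND 48: p_4 = 48·11659 + 1866 = 561498, q_4 = 48·831 + 133 = 40021 → 561498/40021

11659/831
561498/40021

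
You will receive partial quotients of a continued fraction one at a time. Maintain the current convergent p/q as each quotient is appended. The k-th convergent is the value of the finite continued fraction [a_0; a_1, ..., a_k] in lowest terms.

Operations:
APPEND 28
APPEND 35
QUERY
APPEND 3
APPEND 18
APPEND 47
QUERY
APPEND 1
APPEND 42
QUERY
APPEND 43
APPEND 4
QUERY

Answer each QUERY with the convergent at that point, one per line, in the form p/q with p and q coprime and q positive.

981/35
2562544/91427
112476670/4012967
19468931922/694616771

APPEND 28: p_0 = 28·1 + 0 = 28, q_0 = 28·0 + 1 = 1 → 28/1
APPEND 35: p_1 = 35·28 + 1 = 981, q_1 = 35·1 + 0 = 35 → 981/35
APPEND 3: p_2 = 3·981 + 28 = 2971, q_2 = 3·35 + 1 = 106 → 2971/106
APPEND 18: p_3 = 18·2971 + 981 = 54459, q_3 = 18·106 + 35 = 1943 → 54459/1943
APPEND 47: p_4 = 47·54459 + 2971 = 2562544, q_4 = 47·1943 + 106 = 91427 → 2562544/91427
APPEND 1: p_5 = 1·2562544 + 54459 = 2617003, q_5 = 1·91427 + 1943 = 93370 → 2617003/93370
APPEND 42: p_6 = 42·2617003 + 2562544 = 112476670, q_6 = 42·93370 + 91427 = 4012967 → 112476670/4012967
APPEND 43: p_7 = 43·112476670 + 2617003 = 4839113813, q_7 = 43·4012967 + 93370 = 172650951 → 4839113813/172650951
APPEND 4: p_8 = 4·4839113813 + 112476670 = 19468931922, q_8 = 4·172650951 + 4012967 = 694616771 → 19468931922/694616771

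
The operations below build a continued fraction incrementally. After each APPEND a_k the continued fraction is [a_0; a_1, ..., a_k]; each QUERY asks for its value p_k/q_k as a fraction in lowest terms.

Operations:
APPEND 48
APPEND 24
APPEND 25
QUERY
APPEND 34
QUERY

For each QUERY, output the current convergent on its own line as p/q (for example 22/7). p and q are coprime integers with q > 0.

28873/601
982835/20458

APPEND 48: p_0 = 48·1 + 0 = 48, q_0 = 48·0 + 1 = 1 → 48/1
APPEND 24: p_1 = 24·48 + 1 = 1153, q_1 = 24·1 + 0 = 24 → 1153/24
APPEND 25: p_2 = 25·1153 + 48 = 28873, q_2 = 25·24 + 1 = 601 → 28873/601
APPEND 34: p_3 = 34·28873 + 1153 = 982835, q_3 = 34·601 + 24 = 20458 → 982835/20458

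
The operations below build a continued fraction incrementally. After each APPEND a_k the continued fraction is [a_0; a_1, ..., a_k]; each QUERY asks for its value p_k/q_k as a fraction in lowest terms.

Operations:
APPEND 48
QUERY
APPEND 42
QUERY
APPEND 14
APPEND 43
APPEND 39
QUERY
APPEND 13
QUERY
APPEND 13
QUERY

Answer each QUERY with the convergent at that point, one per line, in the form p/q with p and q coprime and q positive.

APPEND 48: p_0 = 48·1 + 0 = 48, q_0 = 48·0 + 1 = 1 → 48/1
APPEND 42: p_1 = 42·48 + 1 = 2017, q_1 = 42·1 + 0 = 42 → 2017/42
APPEND 14: p_2 = 14·2017 + 48 = 28286, q_2 = 14·42 + 1 = 589 → 28286/589
APPEND 43: p_3 = 43·28286 + 2017 = 1218315, q_3 = 43·589 + 42 = 25369 → 1218315/25369
APPEND 39: p_4 = 39·1218315 + 28286 = 47542571, q_4 = 39·25369 + 589 = 989980 → 47542571/989980
APPEND 13: p_5 = 13·47542571 + 1218315 = 619271738, q_5 = 13·989980 + 25369 = 12895109 → 619271738/12895109
APPEND 13: p_6 = 13·619271738 + 47542571 = 8098075165, q_6 = 13·12895109 + 989980 = 168626397 → 8098075165/168626397

48/1
2017/42
47542571/989980
619271738/12895109
8098075165/168626397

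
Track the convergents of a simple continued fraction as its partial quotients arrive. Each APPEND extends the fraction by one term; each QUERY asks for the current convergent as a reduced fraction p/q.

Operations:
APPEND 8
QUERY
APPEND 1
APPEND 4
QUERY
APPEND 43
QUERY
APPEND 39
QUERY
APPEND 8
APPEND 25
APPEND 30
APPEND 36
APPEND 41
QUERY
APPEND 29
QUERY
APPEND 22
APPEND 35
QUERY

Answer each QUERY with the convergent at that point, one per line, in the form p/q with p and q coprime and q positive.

APPEND 8: p_0 = 8·1 + 0 = 8, q_0 = 8·0 + 1 = 1 → 8/1
APPEND 1: p_1 = 1·8 + 1 = 9, q_1 = 1·1 + 0 = 1 → 9/1
APPEND 4: p_2 = 4·9 + 8 = 44, q_2 = 4·1 + 1 = 5 → 44/5
APPEND 43: p_3 = 43·44 + 9 = 1901, q_3 = 43·5 + 1 = 216 → 1901/216
APPEND 39: p_4 = 39·1901 + 44 = 74183, q_4 = 39·216 + 5 = 8429 → 74183/8429
APPEND 8: p_5 = 8·74183 + 1901 = 595365, q_5 = 8·8429 + 216 = 67648 → 595365/67648
APPEND 25: p_6 = 25·595365 + 74183 = 14958308, q_6 = 25·67648 + 8429 = 1699629 → 14958308/1699629
APPEND 30: p_7 = 30·14958308 + 595365 = 449344605, q_7 = 30·1699629 + 67648 = 51056518 → 449344605/51056518
APPEND 36: p_8 = 36·449344605 + 14958308 = 16191364088, q_8 = 36·51056518 + 1699629 = 1839734277 → 16191364088/1839734277
APPEND 41: p_9 = 41·16191364088 + 449344605 = 664295272213, q_9 = 41·1839734277 + 51056518 = 75480161875 → 664295272213/75480161875
APPEND 29: p_10 = 29·664295272213 + 16191364088 = 19280754258265, q_10 = 29·75480161875 + 1839734277 = 2190764428652 → 19280754258265/2190764428652
APPEND 22: p_11 = 22·19280754258265 + 664295272213 = 424840888954043, q_11 = 22·2190764428652 + 75480161875 = 48272297592219 → 424840888954043/48272297592219
APPEND 35: p_12 = 35·424840888954043 + 19280754258265 = 14888711867649770, q_12 = 35·48272297592219 + 2190764428652 = 1691721180156317 → 14888711867649770/1691721180156317

8/1
44/5
1901/216
74183/8429
664295272213/75480161875
19280754258265/2190764428652
14888711867649770/1691721180156317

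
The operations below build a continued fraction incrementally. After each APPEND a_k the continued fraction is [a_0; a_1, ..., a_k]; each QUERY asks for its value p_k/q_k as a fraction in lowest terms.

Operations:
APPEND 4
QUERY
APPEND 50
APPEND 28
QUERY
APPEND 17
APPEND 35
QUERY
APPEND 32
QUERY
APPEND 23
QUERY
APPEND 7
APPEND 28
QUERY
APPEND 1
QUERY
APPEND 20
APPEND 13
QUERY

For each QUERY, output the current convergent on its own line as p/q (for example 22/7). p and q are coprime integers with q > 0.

4/1
5632/1401
3363707/836746
107734569/26799739
2481258794/617230743
491824550350/122344849063
509301096477/126692264003
139321305335047/34657163942602

APPEND 4: p_0 = 4·1 + 0 = 4, q_0 = 4·0 + 1 = 1 → 4/1
APPEND 50: p_1 = 50·4 + 1 = 201, q_1 = 50·1 + 0 = 50 → 201/50
APPEND 28: p_2 = 28·201 + 4 = 5632, q_2 = 28·50 + 1 = 1401 → 5632/1401
APPEND 17: p_3 = 17·5632 + 201 = 95945, q_3 = 17·1401 + 50 = 23867 → 95945/23867
APPEND 35: p_4 = 35·95945 + 5632 = 3363707, q_4 = 35·23867 + 1401 = 836746 → 3363707/836746
APPEND 32: p_5 = 32·3363707 + 95945 = 107734569, q_5 = 32·836746 + 23867 = 26799739 → 107734569/26799739
APPEND 23: p_6 = 23·107734569 + 3363707 = 2481258794, q_6 = 23·26799739 + 836746 = 617230743 → 2481258794/617230743
APPEND 7: p_7 = 7·2481258794 + 107734569 = 17476546127, q_7 = 7·617230743 + 26799739 = 4347414940 → 17476546127/4347414940
APPEND 28: p_8 = 28·17476546127 + 2481258794 = 491824550350, q_8 = 28·4347414940 + 617230743 = 122344849063 → 491824550350/122344849063
APPEND 1: p_9 = 1·491824550350 + 17476546127 = 509301096477, q_9 = 1·122344849063 + 4347414940 = 126692264003 → 509301096477/126692264003
APPEND 20: p_10 = 20·509301096477 + 491824550350 = 10677846479890, q_10 = 20·126692264003 + 122344849063 = 2656190129123 → 10677846479890/2656190129123
APPEND 13: p_11 = 13·10677846479890 + 509301096477 = 139321305335047, q_11 = 13·2656190129123 + 126692264003 = 34657163942602 → 139321305335047/34657163942602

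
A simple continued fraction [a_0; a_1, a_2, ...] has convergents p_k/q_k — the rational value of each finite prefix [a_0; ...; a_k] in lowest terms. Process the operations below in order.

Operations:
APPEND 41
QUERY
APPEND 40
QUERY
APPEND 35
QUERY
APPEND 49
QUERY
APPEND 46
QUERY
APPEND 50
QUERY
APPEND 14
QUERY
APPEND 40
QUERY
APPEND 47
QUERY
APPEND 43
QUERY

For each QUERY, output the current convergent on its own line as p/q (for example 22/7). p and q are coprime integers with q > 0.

41/1
1641/40
57476/1401
2817965/68689
129683866/3161095
6487011265/158123439
90947841576/2216889241
3644400674305/88833693079
171377779533911/4177400463954
7372888920632478/179717053643101

APPEND 41: p_0 = 41·1 + 0 = 41, q_0 = 41·0 + 1 = 1 → 41/1
APPEND 40: p_1 = 40·41 + 1 = 1641, q_1 = 40·1 + 0 = 40 → 1641/40
APPEND 35: p_2 = 35·1641 + 41 = 57476, q_2 = 35·40 + 1 = 1401 → 57476/1401
APPEND 49: p_3 = 49·57476 + 1641 = 2817965, q_3 = 49·1401 + 40 = 68689 → 2817965/68689
APPEND 46: p_4 = 46·2817965 + 57476 = 129683866, q_4 = 46·68689 + 1401 = 3161095 → 129683866/3161095
APPEND 50: p_5 = 50·129683866 + 2817965 = 6487011265, q_5 = 50·3161095 + 68689 = 158123439 → 6487011265/158123439
APPEND 14: p_6 = 14·6487011265 + 129683866 = 90947841576, q_6 = 14·158123439 + 3161095 = 2216889241 → 90947841576/2216889241
APPEND 40: p_7 = 40·90947841576 + 6487011265 = 3644400674305, q_7 = 40·2216889241 + 158123439 = 88833693079 → 3644400674305/88833693079
APPEND 47: p_8 = 47·3644400674305 + 90947841576 = 171377779533911, q_8 = 47·88833693079 + 2216889241 = 4177400463954 → 171377779533911/4177400463954
APPEND 43: p_9 = 43·171377779533911 + 3644400674305 = 7372888920632478, q_9 = 43·4177400463954 + 88833693079 = 179717053643101 → 7372888920632478/179717053643101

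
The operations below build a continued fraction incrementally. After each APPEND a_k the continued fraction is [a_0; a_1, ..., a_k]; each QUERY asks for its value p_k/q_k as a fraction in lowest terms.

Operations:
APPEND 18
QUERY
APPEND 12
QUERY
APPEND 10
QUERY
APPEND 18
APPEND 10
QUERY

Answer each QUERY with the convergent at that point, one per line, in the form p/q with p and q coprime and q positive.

18/1
217/12
2188/121
398198/22021

APPEND 18: p_0 = 18·1 + 0 = 18, q_0 = 18·0 + 1 = 1 → 18/1
APPEND 12: p_1 = 12·18 + 1 = 217, q_1 = 12·1 + 0 = 12 → 217/12
APPEND 10: p_2 = 10·217 + 18 = 2188, q_2 = 10·12 + 1 = 121 → 2188/121
APPEND 18: p_3 = 18·2188 + 217 = 39601, q_3 = 18·121 + 12 = 2190 → 39601/2190
APPEND 10: p_4 = 10·39601 + 2188 = 398198, q_4 = 10·2190 + 121 = 22021 → 398198/22021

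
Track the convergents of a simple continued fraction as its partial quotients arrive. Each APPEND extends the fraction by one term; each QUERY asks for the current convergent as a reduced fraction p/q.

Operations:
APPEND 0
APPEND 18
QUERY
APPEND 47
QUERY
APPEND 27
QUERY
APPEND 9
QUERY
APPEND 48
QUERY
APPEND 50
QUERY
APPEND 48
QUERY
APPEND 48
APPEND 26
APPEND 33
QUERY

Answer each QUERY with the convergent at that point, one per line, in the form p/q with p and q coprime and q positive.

APPEND 0: p_0 = 0·1 + 0 = 0, q_0 = 0·0 + 1 = 1 → 0/1
APPEND 18: p_1 = 18·0 + 1 = 1, q_1 = 18·1 + 0 = 18 → 1/18
APPEND 47: p_2 = 47·1 + 0 = 47, q_2 = 47·18 + 1 = 847 → 47/847
APPEND 27: p_3 = 27·47 + 1 = 1270, q_3 = 27·847 + 18 = 22887 → 1270/22887
APPEND 9: p_4 = 9·1270 + 47 = 11477, q_4 = 9·22887 + 847 = 206830 → 11477/206830
APPEND 48: p_5 = 48·11477 + 1270 = 552166, q_5 = 48·206830 + 22887 = 9950727 → 552166/9950727
APPEND 50: p_6 = 50·552166 + 11477 = 27619777, q_6 = 50·9950727 + 206830 = 497743180 → 27619777/497743180
APPEND 48: p_7 = 48·27619777 + 552166 = 1326301462, q_7 = 48·497743180 + 9950727 = 23901623367 → 1326301462/23901623367
APPEND 48: p_8 = 48·1326301462 + 27619777 = 63690089953, q_8 = 48·23901623367 + 497743180 = 1147775664796 → 63690089953/1147775664796
APPEND 26: p_9 = 26·63690089953 + 1326301462 = 1657268640240, q_9 = 26·1147775664796 + 23901623367 = 29866068908063 → 1657268640240/29866068908063
APPEND 33: p_10 = 33·1657268640240 + 63690089953 = 54753555217873, q_10 = 33·29866068908063 + 1147775664796 = 986728049630875 → 54753555217873/986728049630875

1/18
47/847
1270/22887
11477/206830
552166/9950727
27619777/497743180
1326301462/23901623367
54753555217873/986728049630875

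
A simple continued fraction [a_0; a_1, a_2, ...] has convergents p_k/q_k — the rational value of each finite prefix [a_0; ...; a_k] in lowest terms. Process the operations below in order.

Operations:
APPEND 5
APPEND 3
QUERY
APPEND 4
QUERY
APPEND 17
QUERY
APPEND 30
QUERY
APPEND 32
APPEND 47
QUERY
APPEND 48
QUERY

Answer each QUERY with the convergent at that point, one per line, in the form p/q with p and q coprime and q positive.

APPEND 5: p_0 = 5·1 + 0 = 5, q_0 = 5·0 + 1 = 1 → 5/1
APPEND 3: p_1 = 3·5 + 1 = 16, q_1 = 3·1 + 0 = 3 → 16/3
APPEND 4: p_2 = 4·16 + 5 = 69, q_2 = 4·3 + 1 = 13 → 69/13
APPEND 17: p_3 = 17·69 + 16 = 1189, q_3 = 17·13 + 3 = 224 → 1189/224
APPEND 30: p_4 = 30·1189 + 69 = 35739, q_4 = 30·224 + 13 = 6733 → 35739/6733
APPEND 32: p_5 = 32·35739 + 1189 = 1144837, q_5 = 32·6733 + 224 = 215680 → 1144837/215680
APPEND 47: p_6 = 47·1144837 + 35739 = 53843078, q_6 = 47·215680 + 6733 = 10143693 → 53843078/10143693
APPEND 48: p_7 = 48·53843078 + 1144837 = 2585612581, q_7 = 48·10143693 + 215680 = 487112944 → 2585612581/487112944

16/3
69/13
1189/224
35739/6733
53843078/10143693
2585612581/487112944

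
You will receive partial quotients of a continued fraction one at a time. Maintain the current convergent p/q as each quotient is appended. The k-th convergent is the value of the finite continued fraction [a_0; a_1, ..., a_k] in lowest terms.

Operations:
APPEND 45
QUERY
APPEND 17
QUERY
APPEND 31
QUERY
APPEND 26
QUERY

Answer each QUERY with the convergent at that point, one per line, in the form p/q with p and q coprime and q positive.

45/1
766/17
23791/528
619332/13745

APPEND 45: p_0 = 45·1 + 0 = 45, q_0 = 45·0 + 1 = 1 → 45/1
APPEND 17: p_1 = 17·45 + 1 = 766, q_1 = 17·1 + 0 = 17 → 766/17
APPEND 31: p_2 = 31·766 + 45 = 23791, q_2 = 31·17 + 1 = 528 → 23791/528
APPEND 26: p_3 = 26·23791 + 766 = 619332, q_3 = 26·528 + 17 = 13745 → 619332/13745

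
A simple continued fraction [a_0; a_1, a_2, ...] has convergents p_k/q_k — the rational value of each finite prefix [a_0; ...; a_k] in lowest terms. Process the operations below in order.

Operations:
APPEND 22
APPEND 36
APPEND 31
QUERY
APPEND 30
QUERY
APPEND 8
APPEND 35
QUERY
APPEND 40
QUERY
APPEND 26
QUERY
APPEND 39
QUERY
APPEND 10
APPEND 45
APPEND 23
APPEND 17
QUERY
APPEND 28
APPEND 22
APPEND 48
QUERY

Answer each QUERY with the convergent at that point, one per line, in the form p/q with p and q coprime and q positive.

APPEND 22: p_0 = 22·1 + 0 = 22, q_0 = 22·0 + 1 = 1 → 22/1
APPEND 36: p_1 = 36·22 + 1 = 793, q_1 = 36·1 + 0 = 36 → 793/36
APPEND 31: p_2 = 31·793 + 22 = 24605, q_2 = 31·36 + 1 = 1117 → 24605/1117
APPEND 30: p_3 = 30·24605 + 793 = 738943, q_3 = 30·1117 + 36 = 33546 → 738943/33546
APPEND 8: p_4 = 8·738943 + 24605 = 5936149, q_4 = 8·33546 + 1117 = 269485 → 5936149/269485
APPEND 35: p_5 = 35·5936149 + 738943 = 208504158, q_5 = 35·269485 + 33546 = 9465521 → 208504158/9465521
APPEND 40: p_6 = 40·208504158 + 5936149 = 8346102469, q_6 = 40·9465521 + 269485 = 378890325 → 8346102469/378890325
APPEND 26: p_7 = 26·8346102469 + 208504158 = 217207168352, q_7 = 26·378890325 + 9465521 = 9860613971 → 217207168352/9860613971
APPEND 39: p_8 = 39·217207168352 + 8346102469 = 8479425668197, q_8 = 39·9860613971 + 378890325 = 384942835194 → 8479425668197/384942835194
APPEND 10: p_9 = 10·8479425668197 + 217207168352 = 85011463850322, q_9 = 10·384942835194 + 9860613971 = 3859288965911 → 85011463850322/3859288965911
APPEND 45: p_10 = 45·85011463850322 + 8479425668197 = 3833995298932687, q_10 = 45·3859288965911 + 384942835194 = 174052946301189 → 3833995298932687/174052946301189
APPEND 23: p_11 = 23·3833995298932687 + 85011463850322 = 88266903339302123, q_11 = 23·174052946301189 + 3859288965911 = 4007077053893258 → 88266903339302123/4007077053893258
APPEND 17: p_12 = 17·88266903339302123 + 3833995298932687 = 1504371352067068778, q_12 = 17·4007077053893258 + 174052946301189 = 68294362862486575 → 1504371352067068778/68294362862486575
APPEND 28: p_13 = 28·1504371352067068778 + 88266903339302123 = 42210664761217227907, q_13 = 28·68294362862486575 + 4007077053893258 = 1916249237203517358 → 42210664761217227907/1916249237203517358
APPEND 22: p_14 = 22·42210664761217227907 + 1504371352067068778 = 930138996098846082732, q_14 = 22·1916249237203517358 + 68294362862486575 = 42225777581339868451 → 930138996098846082732/42225777581339868451
APPEND 48: p_15 = 48·930138996098846082732 + 42210664761217227907 = 44688882477505829199043, q_15 = 48·42225777581339868451 + 1916249237203517358 = 2028753573141517203006 → 44688882477505829199043/2028753573141517203006

24605/1117
738943/33546
208504158/9465521
8346102469/378890325
217207168352/9860613971
8479425668197/384942835194
1504371352067068778/68294362862486575
44688882477505829199043/2028753573141517203006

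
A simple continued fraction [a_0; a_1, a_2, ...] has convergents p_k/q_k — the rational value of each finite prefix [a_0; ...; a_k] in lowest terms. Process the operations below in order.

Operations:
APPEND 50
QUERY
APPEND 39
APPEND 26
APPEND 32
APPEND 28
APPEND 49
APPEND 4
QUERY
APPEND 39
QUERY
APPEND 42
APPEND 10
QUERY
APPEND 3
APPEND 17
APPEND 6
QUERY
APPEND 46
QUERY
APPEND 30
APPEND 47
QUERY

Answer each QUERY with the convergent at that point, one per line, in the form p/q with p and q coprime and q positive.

50/1
8989845032/179704835
352840017331/7053186887
148635545746671/2971188727777
48347508779213567/966455045320922
2231966532822390852/44616472929026329
3151577110725016529821/62999266689986233553

APPEND 50: p_0 = 50·1 + 0 = 50, q_0 = 50·0 + 1 = 1 → 50/1
APPEND 39: p_1 = 39·50 + 1 = 1951, q_1 = 39·1 + 0 = 39 → 1951/39
APPEND 26: p_2 = 26·1951 + 50 = 50776, q_2 = 26·39 + 1 = 1015 → 50776/1015
APPEND 32: p_3 = 32·50776 + 1951 = 1626783, q_3 = 32·1015 + 39 = 32519 → 1626783/32519
APPEND 28: p_4 = 28·1626783 + 50776 = 45600700, q_4 = 28·32519 + 1015 = 911547 → 45600700/911547
APPEND 49: p_5 = 49·45600700 + 1626783 = 2236061083, q_5 = 49·911547 + 32519 = 44698322 → 2236061083/44698322
APPEND 4: p_6 = 4·2236061083 + 45600700 = 8989845032, q_6 = 4·44698322 + 911547 = 179704835 → 8989845032/179704835
APPEND 39: p_7 = 39·8989845032 + 2236061083 = 352840017331, q_7 = 39·179704835 + 44698322 = 7053186887 → 352840017331/7053186887
APPEND 42: p_8 = 42·352840017331 + 8989845032 = 14828270572934, q_8 = 42·7053186887 + 179704835 = 296413554089 → 14828270572934/296413554089
APPEND 10: p_9 = 10·14828270572934 + 352840017331 = 148635545746671, q_9 = 10·296413554089 + 7053186887 = 2971188727777 → 148635545746671/2971188727777
APPEND 3: p_10 = 3·148635545746671 + 14828270572934 = 460734907812947, q_10 = 3·2971188727777 + 296413554089 = 9209979737420 → 460734907812947/9209979737420
APPEND 17: p_11 = 17·460734907812947 + 148635545746671 = 7981128978566770, q_11 = 17·9209979737420 + 2971188727777 = 159540844263917 → 7981128978566770/159540844263917
APPEND 6: p_12 = 6·7981128978566770 + 460734907812947 = 48347508779213567, q_12 = 6·159540844263917 + 9209979737420 = 966455045320922 → 48347508779213567/966455045320922
APPEND 46: p_13 = 46·48347508779213567 + 7981128978566770 = 2231966532822390852, q_13 = 46·966455045320922 + 159540844263917 = 44616472929026329 → 2231966532822390852/44616472929026329
APPEND 30: p_14 = 30·2231966532822390852 + 48347508779213567 = 67007343493450939127, q_14 = 30·44616472929026329 + 966455045320922 = 1339460642916110792 → 67007343493450939127/1339460642916110792
APPEND 47: p_15 = 47·67007343493450939127 + 2231966532822390852 = 3151577110725016529821, q_15 = 47·1339460642916110792 + 44616472929026329 = 62999266689986233553 → 3151577110725016529821/62999266689986233553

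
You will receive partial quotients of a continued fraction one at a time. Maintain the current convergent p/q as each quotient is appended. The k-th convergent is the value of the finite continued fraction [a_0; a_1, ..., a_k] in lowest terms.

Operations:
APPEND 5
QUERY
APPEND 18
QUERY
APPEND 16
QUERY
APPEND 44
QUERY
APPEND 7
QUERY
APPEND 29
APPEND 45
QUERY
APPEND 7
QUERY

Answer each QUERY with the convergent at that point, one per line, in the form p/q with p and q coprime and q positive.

APPEND 5: p_0 = 5·1 + 0 = 5, q_0 = 5·0 + 1 = 1 → 5/1
APPEND 18: p_1 = 18·5 + 1 = 91, q_1 = 18·1 + 0 = 18 → 91/18
APPEND 16: p_2 = 16·91 + 5 = 1461, q_2 = 16·18 + 1 = 289 → 1461/289
APPEND 44: p_3 = 44·1461 + 91 = 64375, q_3 = 44·289 + 18 = 12734 → 64375/12734
APPEND 7: p_4 = 7·64375 + 1461 = 452086, q_4 = 7·12734 + 289 = 89427 → 452086/89427
APPEND 29: p_5 = 29·452086 + 64375 = 13174869, q_5 = 29·89427 + 12734 = 2606117 → 13174869/2606117
APPEND 45: p_6 = 45·13174869 + 452086 = 593321191, q_6 = 45·2606117 + 89427 = 117364692 → 593321191/117364692
APPEND 7: p_7 = 7·593321191 + 13174869 = 4166423206, q_7 = 7·117364692 + 2606117 = 824158961 → 4166423206/824158961

5/1
91/18
1461/289
64375/12734
452086/89427
593321191/117364692
4166423206/824158961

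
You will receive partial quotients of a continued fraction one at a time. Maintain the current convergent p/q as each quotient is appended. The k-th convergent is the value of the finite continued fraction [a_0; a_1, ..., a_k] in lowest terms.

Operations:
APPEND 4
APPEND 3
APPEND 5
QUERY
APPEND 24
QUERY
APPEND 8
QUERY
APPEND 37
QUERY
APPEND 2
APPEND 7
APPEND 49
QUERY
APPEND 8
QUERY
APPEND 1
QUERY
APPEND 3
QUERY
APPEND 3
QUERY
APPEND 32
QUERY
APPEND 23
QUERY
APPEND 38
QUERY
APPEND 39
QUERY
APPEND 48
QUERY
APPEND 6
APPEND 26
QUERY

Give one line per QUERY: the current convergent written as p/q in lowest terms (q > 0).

APPEND 4: p_0 = 4·1 + 0 = 4, q_0 = 4·0 + 1 = 1 → 4/1
APPEND 3: p_1 = 3·4 + 1 = 13, q_1 = 3·1 + 0 = 3 → 13/3
APPEND 5: p_2 = 5·13 + 4 = 69, q_2 = 5·3 + 1 = 16 → 69/16
APPEND 24: p_3 = 24·69 + 13 = 1669, q_3 = 24·16 + 3 = 387 → 1669/387
APPEND 8: p_4 = 8·1669 + 69 = 13421, q_4 = 8·387 + 16 = 3112 → 13421/3112
APPEND 37: p_5 = 37·13421 + 1669 = 498246, q_5 = 37·3112 + 387 = 115531 → 498246/115531
APPEND 2: p_6 = 2·498246 + 13421 = 1009913, q_6 = 2·115531 + 3112 = 234174 → 1009913/234174
APPEND 7: p_7 = 7·1009913 + 498246 = 7567637, q_7 = 7·234174 + 115531 = 1754749 → 7567637/1754749
APPEND 49: p_8 = 49·7567637 + 1009913 = 371824126, q_8 = 49·1754749 + 234174 = 86216875 → 371824126/86216875
APPEND 8: p_9 = 8·371824126 + 7567637 = 2982160645, q_9 = 8·86216875 + 1754749 = 691489749 → 2982160645/691489749
APPEND 1: p_10 = 1·2982160645 + 371824126 = 3353984771, q_10 = 1·691489749 + 86216875 = 777706624 → 3353984771/777706624
APPEND 3: p_11 = 3·3353984771 + 2982160645 = 13044114958, q_11 = 3·777706624 + 691489749 = 3024609621 → 13044114958/3024609621
APPEND 3: p_12 = 3·13044114958 + 3353984771 = 42486329645, q_12 = 3·3024609621 + 777706624 = 9851535487 → 42486329645/9851535487
APPEND 32: p_13 = 32·42486329645 + 13044114958 = 1372606663598, q_13 = 32·9851535487 + 3024609621 = 318273745205 → 1372606663598/318273745205
APPEND 23: p_14 = 23·1372606663598 + 42486329645 = 31612439592399, q_14 = 23·318273745205 + 9851535487 = 7330147675202 → 31612439592399/7330147675202
APPEND 38: p_15 = 38·31612439592399 + 1372606663598 = 1202645311174760, q_15 = 38·7330147675202 + 318273745205 = 278863885402881 → 1202645311174760/278863885402881
APPEND 39: p_16 = 39·1202645311174760 + 31612439592399 = 46934779575408039, q_16 = 39·278863885402881 + 7330147675202 = 10883021678387561 → 46934779575408039/10883021678387561
APPEND 48: p_17 = 48·46934779575408039 + 1202645311174760 = 2254072064930760632, q_17 = 48·10883021678387561 + 278863885402881 = 522663904448005809 → 2254072064930760632/522663904448005809
APPEND 6: p_18 = 6·2254072064930760632 + 46934779575408039 = 13571367169159971831, q_18 = 6·522663904448005809 + 10883021678387561 = 3146866448366422415 → 13571367169159971831/3146866448366422415
APPEND 26: p_19 = 26·13571367169159971831 + 2254072064930760632 = 355109618463090028238, q_19 = 26·3146866448366422415 + 522663904448005809 = 82341191561974988599 → 355109618463090028238/82341191561974988599

69/16
1669/387
13421/3112
498246/115531
371824126/86216875
2982160645/691489749
3353984771/777706624
13044114958/3024609621
42486329645/9851535487
1372606663598/318273745205
31612439592399/7330147675202
1202645311174760/278863885402881
46934779575408039/10883021678387561
2254072064930760632/522663904448005809
355109618463090028238/82341191561974988599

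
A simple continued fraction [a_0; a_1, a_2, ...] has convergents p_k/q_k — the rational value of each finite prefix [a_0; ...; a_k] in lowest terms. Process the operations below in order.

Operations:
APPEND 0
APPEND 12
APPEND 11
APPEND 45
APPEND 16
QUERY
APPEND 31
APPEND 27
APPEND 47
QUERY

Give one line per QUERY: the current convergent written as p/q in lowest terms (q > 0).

APPEND 0: p_0 = 0·1 + 0 = 0, q_0 = 0·0 + 1 = 1 → 0/1
APPEND 12: p_1 = 12·0 + 1 = 1, q_1 = 12·1 + 0 = 12 → 1/12
APPEND 11: p_2 = 11·1 + 0 = 11, q_2 = 11·12 + 1 = 133 → 11/133
APPEND 45: p_3 = 45·11 + 1 = 496, q_3 = 45·133 + 12 = 5997 → 496/5997
APPEND 16: p_4 = 16·496 + 11 = 7947, q_4 = 16·5997 + 133 = 96085 → 7947/96085
APPEND 31: p_5 = 31·7947 + 496 = 246853, q_5 = 31·96085 + 5997 = 2984632 → 246853/2984632
APPEND 27: p_6 = 27·246853 + 7947 = 6672978, q_6 = 27·2984632 + 96085 = 80681149 → 6672978/80681149
APPEND 47: p_7 = 47·6672978 + 246853 = 313876819, q_7 = 47·80681149 + 2984632 = 3794998635 → 313876819/3794998635

7947/96085
313876819/3794998635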